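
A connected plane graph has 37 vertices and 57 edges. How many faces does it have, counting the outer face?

Euler's formula for a connected plane graph: V − E + F = 2, so F = 2 − 37 + 57 = 22.

22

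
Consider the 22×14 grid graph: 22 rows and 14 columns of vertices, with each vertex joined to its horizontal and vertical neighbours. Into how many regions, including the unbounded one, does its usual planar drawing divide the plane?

The grid has V = 22·14 = 308 vertices and E = 22·13 + 14·21 = 580 edges.
F = 2 − V + E = 2 − 308 + 580 = 274.

274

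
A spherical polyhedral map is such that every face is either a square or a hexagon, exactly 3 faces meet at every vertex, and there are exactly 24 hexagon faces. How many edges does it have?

Let x be the number of squares; then F = 24 + x.
Edge–face incidences: 2E = 6·24 + 4·x = 144 + 4x.
Every vertex has degree 3, so 3V = 2E.
Euler: V − E + F = 2 ⇒ (2E)/3 − E + (24 + x) = 2.
Multiply by 6: 2·(2E) − 3·(2E) + 6·(24 + x) = 12, i.e. 144 + 6x − (144 + 4x) = 12.
Collecting terms: 2x = 12, so x = 6.
Then 2E = 144 + 4·6 = 168, so E = 84, V = 2E/3 = 56, F = 24 + 6 = 30.

84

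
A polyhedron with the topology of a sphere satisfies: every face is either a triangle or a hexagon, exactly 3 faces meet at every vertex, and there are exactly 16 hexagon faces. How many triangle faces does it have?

Let x be the number of triangles; then F = 16 + x.
Edge–face incidences: 2E = 6·16 + 3·x = 96 + 3x.
Every vertex has degree 3, so 3V = 2E.
Euler: V − E + F = 2 ⇒ (2E)/3 − E + (16 + x) = 2.
Multiply by 6: 2·(2E) − 3·(2E) + 6·(16 + x) = 12, i.e. 96 + 6x − (96 + 3x) = 12.
Collecting terms: 3x = 12, so x = 4.
Then 2E = 96 + 3·4 = 108, so E = 54, V = 2E/3 = 36, F = 16 + 4 = 20.

4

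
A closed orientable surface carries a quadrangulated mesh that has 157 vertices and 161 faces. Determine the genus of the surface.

3

Every face is a square, so 2E = 4·161 = 644, giving E = 322.
χ = V − E + F = 157 − 322 + 161 = -4.
For a closed orientable surface χ = 2 − 2g, so g = (2 − (-4))/2 = 3.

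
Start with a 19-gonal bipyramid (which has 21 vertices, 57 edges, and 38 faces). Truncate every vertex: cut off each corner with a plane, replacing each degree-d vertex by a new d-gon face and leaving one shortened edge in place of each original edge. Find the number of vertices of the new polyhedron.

Truncation replaces each original edge-end by a new vertex, so V′ = 2E = 114.
Each original edge survives, and each old vertex of degree d contributes d new edges; summing degrees gives Σd = 2E, so E′ = E + 2E = 3E = 171.
Each original face survives and each original vertex becomes one new face: F′ = F + V = 59.

114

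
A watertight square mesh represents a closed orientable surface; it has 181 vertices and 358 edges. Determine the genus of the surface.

Every face is a square and each edge borders two faces, so 4F = 2·358, giving F = 179.
χ = V − E + F = 181 − 358 + 179 = 2.
For a closed orientable surface χ = 2 − 2g, so g = (2 − (2))/2 = 0.

0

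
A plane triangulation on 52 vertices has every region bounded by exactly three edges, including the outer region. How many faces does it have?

In a plane triangulation 3F = 2E and V − E + F = 2, so F = 2V − 4 = 2·52 − 4 = 100.

100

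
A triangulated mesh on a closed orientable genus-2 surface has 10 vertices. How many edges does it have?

χ = 2 − 2·2 = -2, and every face is a triangle so 3F = 2E.
V − E + F = -2 with E = 3F/2 gives 10 − (3/2 − 1)·F = -2, so F = 24 and E = 36.

36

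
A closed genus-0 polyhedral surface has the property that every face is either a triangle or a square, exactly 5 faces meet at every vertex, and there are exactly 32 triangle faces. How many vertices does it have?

Let x be the number of squares; then F = 32 + x.
Edge–face incidences: 2E = 3·32 + 4·x = 96 + 4x.
Every vertex has degree 5, so 5V = 2E.
Euler: V − E + F = 2 ⇒ (2E)/5 − E + (32 + x) = 2.
Multiply by 10: 2·(2E) − 5·(2E) + 10·(32 + x) = 20, i.e. 320 + 10x − 3·(96 + 4x) = 20.
Collecting terms: −2x + 32 = 20, so −2x = −12, so x = 6.
Then 2E = 96 + 4·6 = 120, so E = 60, V = 2E/5 = 24, F = 32 + 6 = 38.

24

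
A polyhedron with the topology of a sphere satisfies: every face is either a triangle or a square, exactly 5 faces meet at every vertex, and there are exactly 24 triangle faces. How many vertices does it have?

16

Let x be the number of squares; then F = 24 + x.
Edge–face incidences: 2E = 3·24 + 4·x = 72 + 4x.
Every vertex has degree 5, so 5V = 2E.
Euler: V − E + F = 2 ⇒ (2E)/5 − E + (24 + x) = 2.
Multiply by 10: 2·(2E) − 5·(2E) + 10·(24 + x) = 20, i.e. 240 + 10x − 3·(72 + 4x) = 20.
Collecting terms: −2x + 24 = 20, so −2x = −4, so x = 2.
Then 2E = 72 + 4·2 = 80, so E = 40, V = 2E/5 = 16, F = 24 + 2 = 26.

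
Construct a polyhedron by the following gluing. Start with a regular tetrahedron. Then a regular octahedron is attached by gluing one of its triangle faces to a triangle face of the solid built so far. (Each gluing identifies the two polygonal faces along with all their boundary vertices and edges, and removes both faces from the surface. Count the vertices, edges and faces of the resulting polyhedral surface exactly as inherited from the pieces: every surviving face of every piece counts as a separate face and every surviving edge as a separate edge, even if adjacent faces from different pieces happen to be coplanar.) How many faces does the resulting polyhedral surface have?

A regular tetrahedron: V=4, E=6, F=4.
Attach a regular octahedron (V=6, E=12, F=8) along a 3-gon: merge 3 vertices and 3 edges, delete both glued faces → V=7, E=15, F=10.
Check: V − E + F = 7 − 15 + 10 = 2.

10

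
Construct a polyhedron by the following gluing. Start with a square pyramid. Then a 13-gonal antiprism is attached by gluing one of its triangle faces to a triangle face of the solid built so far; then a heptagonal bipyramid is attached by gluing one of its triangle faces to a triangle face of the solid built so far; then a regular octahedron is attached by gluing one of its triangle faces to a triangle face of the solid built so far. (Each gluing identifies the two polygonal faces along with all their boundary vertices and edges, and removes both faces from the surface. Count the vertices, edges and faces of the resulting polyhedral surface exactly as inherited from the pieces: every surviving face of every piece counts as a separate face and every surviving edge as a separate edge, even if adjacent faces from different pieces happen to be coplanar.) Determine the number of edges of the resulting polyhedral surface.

A square pyramid: V=5, E=8, F=5.
Attach a 13-gonal antiprism (V=26, E=52, F=28) along a 3-gon: merge 3 vertices and 3 edges, delete both glued faces → V=28, E=57, F=31.
Attach a heptagonal bipyramid (V=9, E=21, F=14) along a 3-gon: merge 3 vertices and 3 edges, delete both glued faces → V=34, E=75, F=43.
Attach a regular octahedron (V=6, E=12, F=8) along a 3-gon: merge 3 vertices and 3 edges, delete both glued faces → V=37, E=84, F=49.
Check: V − E + F = 37 − 84 + 49 = 2.

84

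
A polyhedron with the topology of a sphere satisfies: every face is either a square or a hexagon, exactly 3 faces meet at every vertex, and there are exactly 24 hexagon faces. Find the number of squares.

Let x be the number of squares; then F = 24 + x.
Edge–face incidences: 2E = 6·24 + 4·x = 144 + 4x.
Every vertex has degree 3, so 3V = 2E.
Euler: V − E + F = 2 ⇒ (2E)/3 − E + (24 + x) = 2.
Multiply by 6: 2·(2E) − 3·(2E) + 6·(24 + x) = 12, i.e. 144 + 6x − (144 + 4x) = 12.
Collecting terms: 2x = 12, so x = 6.
Then 2E = 144 + 4·6 = 168, so E = 84, V = 2E/3 = 56, F = 24 + 6 = 30.

6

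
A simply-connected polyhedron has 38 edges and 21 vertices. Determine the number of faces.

Here V − E + F = 2.
F = 2 − V + E = 2 − 21 + 38 = 19.

19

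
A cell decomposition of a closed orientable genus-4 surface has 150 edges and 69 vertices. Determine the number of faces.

75

For a closed orientable surface of genus 4, χ = 2 − 2·4 = -6.
F = -6 − V + E = -6 − 69 + 150 = 75.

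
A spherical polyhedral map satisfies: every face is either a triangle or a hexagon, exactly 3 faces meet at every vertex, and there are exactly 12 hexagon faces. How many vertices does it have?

28

Let x be the number of triangles; then F = 12 + x.
Edge–face incidences: 2E = 6·12 + 3·x = 72 + 3x.
Every vertex has degree 3, so 3V = 2E.
Euler: V − E + F = 2 ⇒ (2E)/3 − E + (12 + x) = 2.
Multiply by 6: 2·(2E) − 3·(2E) + 6·(12 + x) = 12, i.e. 72 + 6x − (72 + 3x) = 12.
Collecting terms: 3x = 12, so x = 4.
Then 2E = 72 + 3·4 = 84, so E = 42, V = 2E/3 = 28, F = 12 + 4 = 16.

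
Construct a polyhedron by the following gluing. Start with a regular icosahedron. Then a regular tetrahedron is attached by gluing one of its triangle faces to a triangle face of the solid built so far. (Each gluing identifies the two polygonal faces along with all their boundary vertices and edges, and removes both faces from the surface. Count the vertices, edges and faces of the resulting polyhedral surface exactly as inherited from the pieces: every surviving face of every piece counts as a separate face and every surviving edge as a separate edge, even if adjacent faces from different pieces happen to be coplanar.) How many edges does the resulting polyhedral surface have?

33

A regular icosahedron: V=12, E=30, F=20.
Attach a regular tetrahedron (V=4, E=6, F=4) along a 3-gon: merge 3 vertices and 3 edges, delete both glued faces → V=13, E=33, F=22.
Check: V − E + F = 13 − 33 + 22 = 2.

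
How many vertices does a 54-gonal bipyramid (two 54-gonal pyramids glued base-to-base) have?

A bipyramid over an n-gon has 2n triangular faces and n + 2 vertices: V = 54 + 2 = 56, E = 3·54 = 162, F = 2·54 = 108.
Check: V − E + F = 56 − 162 + 108 = 2.

56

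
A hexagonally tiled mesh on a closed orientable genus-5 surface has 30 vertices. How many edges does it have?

57

χ = 2 − 2·5 = -8, and every face is a hexagon so 6F = 2E.
V − E + F = -8 with E = 6F/2 gives 30 − (6/2 − 1)·F = -8, so F = 19 and E = 57.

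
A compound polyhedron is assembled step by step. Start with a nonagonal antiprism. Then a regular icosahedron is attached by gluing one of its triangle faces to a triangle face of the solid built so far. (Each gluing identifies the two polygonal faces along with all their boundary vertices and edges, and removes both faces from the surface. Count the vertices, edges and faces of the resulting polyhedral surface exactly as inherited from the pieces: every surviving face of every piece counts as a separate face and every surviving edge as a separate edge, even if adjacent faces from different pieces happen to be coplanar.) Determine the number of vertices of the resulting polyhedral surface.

27

A nonagonal antiprism: V=18, E=36, F=20.
Attach a regular icosahedron (V=12, E=30, F=20) along a 3-gon: merge 3 vertices and 3 edges, delete both glued faces → V=27, E=63, F=38.
Check: V − E + F = 27 − 63 + 38 = 2.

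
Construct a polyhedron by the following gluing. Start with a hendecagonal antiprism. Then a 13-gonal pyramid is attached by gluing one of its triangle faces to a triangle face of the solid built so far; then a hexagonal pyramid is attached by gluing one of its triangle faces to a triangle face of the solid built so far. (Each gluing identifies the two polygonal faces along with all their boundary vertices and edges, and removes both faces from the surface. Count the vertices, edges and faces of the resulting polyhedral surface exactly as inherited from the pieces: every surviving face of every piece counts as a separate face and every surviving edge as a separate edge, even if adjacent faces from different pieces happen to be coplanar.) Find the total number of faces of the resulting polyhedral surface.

A hendecagonal antiprism: V=22, E=44, F=24.
Attach a 13-gonal pyramid (V=14, E=26, F=14) along a 3-gon: merge 3 vertices and 3 edges, delete both glued faces → V=33, E=67, F=36.
Attach a hexagonal pyramid (V=7, E=12, F=7) along a 3-gon: merge 3 vertices and 3 edges, delete both glued faces → V=37, E=76, F=41.
Check: V − E + F = 37 − 76 + 41 = 2.

41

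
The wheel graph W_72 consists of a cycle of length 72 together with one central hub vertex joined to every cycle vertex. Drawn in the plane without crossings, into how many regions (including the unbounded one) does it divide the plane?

W_72 has V = 72 + 1 = 73 vertices and E = 2·72 = 144 edges.
By Euler's formula F = 2 − V + E = 2 − 73 + 144 = 73.

73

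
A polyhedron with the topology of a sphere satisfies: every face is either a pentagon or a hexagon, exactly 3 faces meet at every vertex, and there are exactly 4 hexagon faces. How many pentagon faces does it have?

12

Let x be the number of pentagons; then F = 4 + x.
Edge–face incidences: 2E = 6·4 + 5·x = 24 + 5x.
Every vertex has degree 3, so 3V = 2E.
Euler: V − E + F = 2 ⇒ (2E)/3 − E + (4 + x) = 2.
Multiply by 6: 2·(2E) − 3·(2E) + 6·(4 + x) = 12, i.e. 24 + 6x − (24 + 5x) = 12.
Collecting terms: x = 12.
Then 2E = 24 + 5·12 = 84, so E = 42, V = 2E/3 = 28, F = 4 + 12 = 16.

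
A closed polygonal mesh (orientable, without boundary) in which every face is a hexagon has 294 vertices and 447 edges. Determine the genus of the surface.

Every face is a hexagon and each edge borders two faces, so 6F = 2·447, giving F = 149.
χ = V − E + F = 294 − 447 + 149 = -4.
For a closed orientable surface χ = 2 − 2g, so g = (2 − (-4))/2 = 3.

3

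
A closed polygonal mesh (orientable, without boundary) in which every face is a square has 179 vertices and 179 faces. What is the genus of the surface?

Every face is a square, so 2E = 4·179 = 716, giving E = 358.
χ = V − E + F = 179 − 358 + 179 = 0.
For a closed orientable surface χ = 2 − 2g, so g = (2 − (0))/2 = 1.

1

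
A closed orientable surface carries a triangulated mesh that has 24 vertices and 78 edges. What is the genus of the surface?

Every face is a triangle and each edge borders two faces, so 3F = 2·78, giving F = 52.
χ = V − E + F = 24 − 78 + 52 = -2.
For a closed orientable surface χ = 2 − 2g, so g = (2 − (-2))/2 = 2.

2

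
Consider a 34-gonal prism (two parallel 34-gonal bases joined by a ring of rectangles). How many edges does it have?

A prism on an n-gon has two n-gon bases and n rectangular sides: V = 2·34 = 68, E = 3·34 = 102, F = 34 + 2 = 36.

102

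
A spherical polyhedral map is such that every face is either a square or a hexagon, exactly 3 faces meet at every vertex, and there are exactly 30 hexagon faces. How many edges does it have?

Let x be the number of squares; then F = 30 + x.
Edge–face incidences: 2E = 6·30 + 4·x = 180 + 4x.
Every vertex has degree 3, so 3V = 2E.
Euler: V − E + F = 2 ⇒ (2E)/3 − E + (30 + x) = 2.
Multiply by 6: 2·(2E) − 3·(2E) + 6·(30 + x) = 12, i.e. 180 + 6x − (180 + 4x) = 12.
Collecting terms: 2x = 12, so x = 6.
Then 2E = 180 + 4·6 = 204, so E = 102, V = 2E/3 = 68, F = 30 + 6 = 36.

102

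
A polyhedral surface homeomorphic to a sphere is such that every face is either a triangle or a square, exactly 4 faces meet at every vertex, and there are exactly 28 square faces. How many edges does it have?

68

Let x be the number of triangles; then F = 28 + x.
Edge–face incidences: 2E = 4·28 + 3·x = 112 + 3x.
Every vertex has degree 4, so 4V = 2E.
Euler: V − E + F = 2 ⇒ (2E)/4 − E + (28 + x) = 2.
Multiply by 8: 2·(2E) − 4·(2E) + 8·(28 + x) = 16, i.e. 224 + 8x − 2·(112 + 3x) = 16.
Collecting terms: 2x = 16, so x = 8.
Then 2E = 112 + 3·8 = 136, so E = 68, V = 2E/4 = 34, F = 28 + 8 = 36.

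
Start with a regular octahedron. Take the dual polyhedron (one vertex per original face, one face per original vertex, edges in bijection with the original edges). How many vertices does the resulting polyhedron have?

8

The base solid has V = 6, E = 12, F = 8.
The dual swaps V and F and preserves E: V′ = F = 8, E′ = E = 12, F′ = V = 6.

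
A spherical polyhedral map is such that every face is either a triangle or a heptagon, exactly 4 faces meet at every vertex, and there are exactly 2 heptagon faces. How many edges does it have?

Let x be the number of triangles; then F = 2 + x.
Edge–face incidences: 2E = 7·2 + 3·x = 14 + 3x.
Every vertex has degree 4, so 4V = 2E.
Euler: V − E + F = 2 ⇒ (2E)/4 − E + (2 + x) = 2.
Multiply by 8: 2·(2E) − 4·(2E) + 8·(2 + x) = 16, i.e. 16 + 8x − 2·(14 + 3x) = 16.
Collecting terms: 2x − 12 = 16, so 2x = 28, so x = 14.
Then 2E = 14 + 3·14 = 56, so E = 28, V = 2E/4 = 14, F = 2 + 14 = 16.

28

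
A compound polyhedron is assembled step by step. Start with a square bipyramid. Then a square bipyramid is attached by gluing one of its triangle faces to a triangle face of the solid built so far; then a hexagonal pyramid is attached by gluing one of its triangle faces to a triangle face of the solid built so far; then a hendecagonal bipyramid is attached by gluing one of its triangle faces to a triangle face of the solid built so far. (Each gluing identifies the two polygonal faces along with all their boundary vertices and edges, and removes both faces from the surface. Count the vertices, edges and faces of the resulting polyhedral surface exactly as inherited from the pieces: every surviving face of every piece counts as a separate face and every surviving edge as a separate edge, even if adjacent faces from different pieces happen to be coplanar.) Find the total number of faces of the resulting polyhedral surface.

39

A square bipyramid: V=6, E=12, F=8.
Attach a square bipyramid (V=6, E=12, F=8) along a 3-gon: merge 3 vertices and 3 edges, delete both glued faces → V=9, E=21, F=14.
Attach a hexagonal pyramid (V=7, E=12, F=7) along a 3-gon: merge 3 vertices and 3 edges, delete both glued faces → V=13, E=30, F=19.
Attach a hendecagonal bipyramid (V=13, E=33, F=22) along a 3-gon: merge 3 vertices and 3 edges, delete both glued faces → V=23, E=60, F=39.
Check: V − E + F = 23 − 60 + 39 = 2.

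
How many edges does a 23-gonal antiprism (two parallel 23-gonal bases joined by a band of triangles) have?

92

An antiprism on an n-gon has two n-gon caps and 2n triangles: V = 2·23 = 46, E = 4·23 = 92, F = 2·23 + 2 = 48.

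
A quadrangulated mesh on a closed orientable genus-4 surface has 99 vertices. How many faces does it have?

105

χ = 2 − 2·4 = -6, and every face is a square so 4F = 2E.
V − E + F = -6 with E = 4F/2 gives 99 − (4/2 − 1)·F = -6, so F = 105 and E = 210.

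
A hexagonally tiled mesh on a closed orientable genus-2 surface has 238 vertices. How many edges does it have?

360

χ = 2 − 2·2 = -2, and every face is a hexagon so 6F = 2E.
V − E + F = -2 with E = 6F/2 gives 238 − (6/2 − 1)·F = -2, so F = 120 and E = 360.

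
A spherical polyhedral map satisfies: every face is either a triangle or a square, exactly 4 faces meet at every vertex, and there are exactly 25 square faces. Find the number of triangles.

Let x be the number of triangles; then F = 25 + x.
Edge–face incidences: 2E = 4·25 + 3·x = 100 + 3x.
Every vertex has degree 4, so 4V = 2E.
Euler: V − E + F = 2 ⇒ (2E)/4 − E + (25 + x) = 2.
Multiply by 8: 2·(2E) − 4·(2E) + 8·(25 + x) = 16, i.e. 200 + 8x − 2·(100 + 3x) = 16.
Collecting terms: 2x = 16, so x = 8.
Then 2E = 100 + 3·8 = 124, so E = 62, V = 2E/4 = 31, F = 25 + 8 = 33.

8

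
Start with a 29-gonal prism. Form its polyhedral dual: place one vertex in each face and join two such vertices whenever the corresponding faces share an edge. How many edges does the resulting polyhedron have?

The base solid has V = 58, E = 87, F = 31.
The dual swaps V and F and preserves E: V′ = F = 31, E′ = E = 87, F′ = V = 58.

87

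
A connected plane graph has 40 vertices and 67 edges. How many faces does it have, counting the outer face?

Euler's formula for a connected plane graph: V − E + F = 2, so F = 2 − 40 + 67 = 29.

29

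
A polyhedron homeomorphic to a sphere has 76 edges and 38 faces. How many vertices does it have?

40

Here V − E + F = 2.
V = 2 + E − F = 2 + 76 − 38 = 40.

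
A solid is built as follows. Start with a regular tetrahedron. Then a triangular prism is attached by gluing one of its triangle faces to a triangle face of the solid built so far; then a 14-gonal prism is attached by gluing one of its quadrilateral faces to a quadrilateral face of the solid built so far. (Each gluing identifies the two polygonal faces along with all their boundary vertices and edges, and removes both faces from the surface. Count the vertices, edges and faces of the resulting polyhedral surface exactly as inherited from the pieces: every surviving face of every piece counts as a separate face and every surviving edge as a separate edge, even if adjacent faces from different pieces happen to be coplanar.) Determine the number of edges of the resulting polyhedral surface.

50

A regular tetrahedron: V=4, E=6, F=4.
Attach a triangular prism (V=6, E=9, F=5) along a 3-gon: merge 3 vertices and 3 edges, delete both glued faces → V=7, E=12, F=7.
Attach a 14-gonal prism (V=28, E=42, F=16) along a 4-gon: merge 4 vertices and 4 edges, delete both glued faces → V=31, E=50, F=21.
Check: V − E + F = 31 − 50 + 21 = 2.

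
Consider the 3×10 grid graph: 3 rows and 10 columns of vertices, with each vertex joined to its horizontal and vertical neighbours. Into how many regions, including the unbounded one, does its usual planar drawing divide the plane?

The grid has V = 3·10 = 30 vertices and E = 3·9 + 10·2 = 47 edges.
F = 2 − V + E = 2 − 30 + 47 = 19.

19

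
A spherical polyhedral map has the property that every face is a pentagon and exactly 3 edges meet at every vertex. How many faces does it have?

12

Each face has 5 edges and each edge borders two faces, so 2E = 5F.
Each vertex has degree 3, so 3V = 2E and hence V = 5F/3.
Euler: V − E + F = 2 ⇒ (5F/3) − (5F/2) + F = 2.
Multiply by 6: (10 − 15 + 6)F = 12, i.e. 1F = 12.
So F = 12, E = 5·12/2 = 30, V = 5·12/3 = 20.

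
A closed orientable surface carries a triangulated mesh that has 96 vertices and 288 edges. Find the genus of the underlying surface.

Every face is a triangle and each edge borders two faces, so 3F = 2·288, giving F = 192.
χ = V − E + F = 96 − 288 + 192 = 0.
For a closed orientable surface χ = 2 − 2g, so g = (2 − (0))/2 = 1.

1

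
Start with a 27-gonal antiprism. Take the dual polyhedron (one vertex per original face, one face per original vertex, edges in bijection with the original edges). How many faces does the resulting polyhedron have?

The base solid has V = 54, E = 108, F = 56.
The dual swaps V and F and preserves E: V′ = F = 56, E′ = E = 108, F′ = V = 54.

54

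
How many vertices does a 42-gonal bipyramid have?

A bipyramid over an n-gon has 2n triangular faces and n + 2 vertices: V = 42 + 2 = 44, E = 3·42 = 126, F = 2·42 = 84.

44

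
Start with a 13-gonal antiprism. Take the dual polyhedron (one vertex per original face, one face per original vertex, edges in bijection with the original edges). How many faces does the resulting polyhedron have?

The base solid has V = 26, E = 52, F = 28.
The dual swaps V and F and preserves E: V′ = F = 28, E′ = E = 52, F′ = V = 26.

26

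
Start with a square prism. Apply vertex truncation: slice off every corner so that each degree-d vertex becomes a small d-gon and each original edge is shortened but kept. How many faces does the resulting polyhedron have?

The base solid has V = 8, E = 12, F = 6.
Truncation replaces each original edge-end by a new vertex, so V′ = 2E = 24.
Each original edge survives, and each old vertex of degree d contributes d new edges; summing degrees gives Σd = 2E, so E′ = E + 2E = 3E = 36.
Each original face survives and each original vertex becomes one new face: F′ = F + V = 14.

14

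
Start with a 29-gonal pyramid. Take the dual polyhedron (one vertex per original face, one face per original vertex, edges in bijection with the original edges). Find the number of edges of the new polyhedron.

The base solid has V = 30, E = 58, F = 30.
The dual swaps V and F and preserves E: V′ = F = 30, E′ = E = 58, F′ = V = 30.

58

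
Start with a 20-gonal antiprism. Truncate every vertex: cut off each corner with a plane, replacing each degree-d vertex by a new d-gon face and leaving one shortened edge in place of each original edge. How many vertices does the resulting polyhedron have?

The base solid has V = 40, E = 80, F = 42.
Truncation replaces each original edge-end by a new vertex, so V′ = 2E = 160.
Each original edge survives, and each old vertex of degree d contributes d new edges; summing degrees gives Σd = 2E, so E′ = E + 2E = 3E = 240.
Each original face survives and each original vertex becomes one new face: F′ = F + V = 82.

160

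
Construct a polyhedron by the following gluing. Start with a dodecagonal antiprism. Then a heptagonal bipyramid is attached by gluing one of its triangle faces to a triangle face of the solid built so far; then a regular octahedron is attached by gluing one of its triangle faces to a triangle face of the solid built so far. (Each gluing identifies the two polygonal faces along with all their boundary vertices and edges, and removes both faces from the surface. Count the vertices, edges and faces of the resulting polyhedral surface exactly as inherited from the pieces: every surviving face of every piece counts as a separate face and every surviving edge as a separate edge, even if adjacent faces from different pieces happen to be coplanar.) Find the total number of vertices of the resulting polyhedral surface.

33

A dodecagonal antiprism: V=24, E=48, F=26.
Attach a heptagonal bipyramid (V=9, E=21, F=14) along a 3-gon: merge 3 vertices and 3 edges, delete both glued faces → V=30, E=66, F=38.
Attach a regular octahedron (V=6, E=12, F=8) along a 3-gon: merge 3 vertices and 3 edges, delete both glued faces → V=33, E=75, F=44.
Check: V − E + F = 33 − 75 + 44 = 2.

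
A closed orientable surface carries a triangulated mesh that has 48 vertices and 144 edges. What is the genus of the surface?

Every face is a triangle and each edge borders two faces, so 3F = 2·144, giving F = 96.
χ = V − E + F = 48 − 144 + 96 = 0.
For a closed orientable surface χ = 2 − 2g, so g = (2 − (0))/2 = 1.

1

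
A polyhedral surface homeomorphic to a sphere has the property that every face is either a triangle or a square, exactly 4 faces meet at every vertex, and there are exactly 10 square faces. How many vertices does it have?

16

Let x be the number of triangles; then F = 10 + x.
Edge–face incidences: 2E = 4·10 + 3·x = 40 + 3x.
Every vertex has degree 4, so 4V = 2E.
Euler: V − E + F = 2 ⇒ (2E)/4 − E + (10 + x) = 2.
Multiply by 8: 2·(2E) − 4·(2E) + 8·(10 + x) = 16, i.e. 80 + 8x − 2·(40 + 3x) = 16.
Collecting terms: 2x = 16, so x = 8.
Then 2E = 40 + 3·8 = 64, so E = 32, V = 2E/4 = 16, F = 10 + 8 = 18.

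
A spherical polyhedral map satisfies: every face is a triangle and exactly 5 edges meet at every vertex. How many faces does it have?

20

Each face has 3 edges and each edge borders two faces, so 2E = 3F.
Each vertex has degree 5, so 5V = 2E and hence V = 3F/5.
Euler: V − E + F = 2 ⇒ (3F/5) − (3F/2) + F = 2.
Multiply by 10: (6 − 15 + 10)F = 20, i.e. 1F = 20.
So F = 20, E = 3·20/2 = 30, V = 3·20/5 = 12.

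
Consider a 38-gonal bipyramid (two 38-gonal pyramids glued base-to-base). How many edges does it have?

A bipyramid over an n-gon has 2n triangular faces and n + 2 vertices: V = 38 + 2 = 40, E = 3·38 = 114, F = 2·38 = 76.

114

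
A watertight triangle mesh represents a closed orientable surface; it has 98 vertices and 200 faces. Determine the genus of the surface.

2

Every face is a triangle, so 2E = 3·200 = 600, giving E = 300.
χ = V − E + F = 98 − 300 + 200 = -2.
For a closed orientable surface χ = 2 − 2g, so g = (2 − (-2))/2 = 2.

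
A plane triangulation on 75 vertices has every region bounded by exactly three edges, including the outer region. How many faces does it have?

146

In a plane triangulation 3F = 2E and V − E + F = 2, so F = 2V − 4 = 2·75 − 4 = 146.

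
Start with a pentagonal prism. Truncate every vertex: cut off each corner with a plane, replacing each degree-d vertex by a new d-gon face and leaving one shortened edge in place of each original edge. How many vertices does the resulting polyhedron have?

30

The base solid has V = 10, E = 15, F = 7.
Truncation replaces each original edge-end by a new vertex, so V′ = 2E = 30.
Each original edge survives, and each old vertex of degree d contributes d new edges; summing degrees gives Σd = 2E, so E′ = E + 2E = 3E = 45.
Each original face survives and each original vertex becomes one new face: F′ = F + V = 17.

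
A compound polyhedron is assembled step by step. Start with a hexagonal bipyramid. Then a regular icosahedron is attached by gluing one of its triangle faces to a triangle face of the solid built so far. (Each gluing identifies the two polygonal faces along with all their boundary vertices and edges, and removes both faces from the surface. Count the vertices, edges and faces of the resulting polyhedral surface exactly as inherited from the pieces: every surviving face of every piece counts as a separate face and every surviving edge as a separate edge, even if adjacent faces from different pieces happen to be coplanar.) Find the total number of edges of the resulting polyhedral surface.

45

A hexagonal bipyramid: V=8, E=18, F=12.
Attach a regular icosahedron (V=12, E=30, F=20) along a 3-gon: merge 3 vertices and 3 edges, delete both glued faces → V=17, E=45, F=30.
Check: V − E + F = 17 − 45 + 30 = 2.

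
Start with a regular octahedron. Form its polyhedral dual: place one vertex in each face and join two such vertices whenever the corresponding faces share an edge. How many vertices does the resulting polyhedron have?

The base solid has V = 6, E = 12, F = 8.
The dual swaps V and F and preserves E: V′ = F = 8, E′ = E = 12, F′ = V = 6.

8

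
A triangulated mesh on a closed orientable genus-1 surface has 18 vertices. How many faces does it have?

36

χ = 2 − 2·1 = 0, and every face is a triangle so 3F = 2E.
V − E + F = 0 with E = 3F/2 gives 18 − (3/2 − 1)·F = 0, so F = 36 and E = 54.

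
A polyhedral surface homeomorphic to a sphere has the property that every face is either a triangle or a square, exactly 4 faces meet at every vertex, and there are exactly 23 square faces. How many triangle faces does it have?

Let x be the number of triangles; then F = 23 + x.
Edge–face incidences: 2E = 4·23 + 3·x = 92 + 3x.
Every vertex has degree 4, so 4V = 2E.
Euler: V − E + F = 2 ⇒ (2E)/4 − E + (23 + x) = 2.
Multiply by 8: 2·(2E) − 4·(2E) + 8·(23 + x) = 16, i.e. 184 + 8x − 2·(92 + 3x) = 16.
Collecting terms: 2x = 16, so x = 8.
Then 2E = 92 + 3·8 = 116, so E = 58, V = 2E/4 = 29, F = 23 + 8 = 31.

8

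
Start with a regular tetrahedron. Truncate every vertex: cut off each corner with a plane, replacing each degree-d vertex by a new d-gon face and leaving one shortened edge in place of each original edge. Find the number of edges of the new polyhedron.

18

The base solid has V = 4, E = 6, F = 4.
Truncation replaces each original edge-end by a new vertex, so V′ = 2E = 12.
Each original edge survives, and each old vertex of degree d contributes d new edges; summing degrees gives Σd = 2E, so E′ = E + 2E = 3E = 18.
Each original face survives and each original vertex becomes one new face: F′ = F + V = 8.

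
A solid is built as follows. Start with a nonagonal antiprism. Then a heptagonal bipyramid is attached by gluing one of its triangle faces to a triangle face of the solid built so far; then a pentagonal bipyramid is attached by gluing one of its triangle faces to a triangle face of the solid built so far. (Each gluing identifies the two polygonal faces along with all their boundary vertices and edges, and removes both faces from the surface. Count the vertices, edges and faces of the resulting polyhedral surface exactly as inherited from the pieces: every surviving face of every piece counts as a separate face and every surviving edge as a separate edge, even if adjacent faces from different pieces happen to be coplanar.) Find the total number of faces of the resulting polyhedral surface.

A nonagonal antiprism: V=18, E=36, F=20.
Attach a heptagonal bipyramid (V=9, E=21, F=14) along a 3-gon: merge 3 vertices and 3 edges, delete both glued faces → V=24, E=54, F=32.
Attach a pentagonal bipyramid (V=7, E=15, F=10) along a 3-gon: merge 3 vertices and 3 edges, delete both glued faces → V=28, E=66, F=40.
Check: V − E + F = 28 − 66 + 40 = 2.

40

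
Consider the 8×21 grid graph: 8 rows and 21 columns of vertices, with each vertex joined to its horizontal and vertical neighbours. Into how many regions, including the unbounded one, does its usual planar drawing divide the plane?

141

The grid has V = 8·21 = 168 vertices and E = 8·20 + 21·7 = 307 edges.
F = 2 − V + E = 2 − 168 + 307 = 141.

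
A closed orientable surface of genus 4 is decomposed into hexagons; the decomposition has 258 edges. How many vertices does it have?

χ = 2 − 2·4 = -6, and every face is a hexagon so 6F = 2E.
F = 2E/6 = 86. Then V = -6 + E − F = -6 + 258 − 86 = 166.

166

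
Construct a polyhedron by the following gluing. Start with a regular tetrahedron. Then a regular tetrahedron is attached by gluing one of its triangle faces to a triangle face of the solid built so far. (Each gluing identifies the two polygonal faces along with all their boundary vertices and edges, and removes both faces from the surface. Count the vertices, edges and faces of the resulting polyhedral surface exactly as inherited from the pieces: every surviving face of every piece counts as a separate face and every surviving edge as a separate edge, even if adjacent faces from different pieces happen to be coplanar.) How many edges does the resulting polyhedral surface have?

A regular tetrahedron: V=4, E=6, F=4.
Attach a regular tetrahedron (V=4, E=6, F=4) along a 3-gon: merge 3 vertices and 3 edges, delete both glued faces → V=5, E=9, F=6.
Check: V − E + F = 5 − 9 + 6 = 2.

9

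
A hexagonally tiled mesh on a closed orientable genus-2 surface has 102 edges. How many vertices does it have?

66

χ = 2 − 2·2 = -2, and every face is a hexagon so 6F = 2E.
F = 2E/6 = 34. Then V = -2 + E − F = -2 + 102 − 34 = 66.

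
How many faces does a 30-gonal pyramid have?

A pyramid on an n-gon base has one n-gon and n triangles: V = 30 + 1 = 31, E = 2·30 = 60, F = 30 + 1 = 31.

31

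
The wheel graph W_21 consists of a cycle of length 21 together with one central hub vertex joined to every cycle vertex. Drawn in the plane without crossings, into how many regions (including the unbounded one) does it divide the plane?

W_21 has V = 21 + 1 = 22 vertices and E = 2·21 = 42 edges.
By Euler's formula F = 2 − V + E = 2 − 22 + 42 = 22.

22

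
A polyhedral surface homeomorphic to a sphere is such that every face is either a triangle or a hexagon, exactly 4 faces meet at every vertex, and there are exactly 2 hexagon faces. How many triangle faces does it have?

Let x be the number of triangles; then F = 2 + x.
Edge–face incidences: 2E = 6·2 + 3·x = 12 + 3x.
Every vertex has degree 4, so 4V = 2E.
Euler: V − E + F = 2 ⇒ (2E)/4 − E + (2 + x) = 2.
Multiply by 8: 2·(2E) − 4·(2E) + 8·(2 + x) = 16, i.e. 16 + 8x − 2·(12 + 3x) = 16.
Collecting terms: 2x − 8 = 16, so 2x = 24, so x = 12.
Then 2E = 12 + 3·12 = 48, so E = 24, V = 2E/4 = 12, F = 2 + 12 = 14.

12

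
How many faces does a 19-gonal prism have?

A prism on an n-gon has two n-gon bases and n rectangular sides: V = 2·19 = 38, E = 3·19 = 57, F = 19 + 2 = 21.

21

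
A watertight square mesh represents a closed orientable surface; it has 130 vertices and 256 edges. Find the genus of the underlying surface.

Every face is a square and each edge borders two faces, so 4F = 2·256, giving F = 128.
χ = V − E + F = 130 − 256 + 128 = 2.
For a closed orientable surface χ = 2 − 2g, so g = (2 − (2))/2 = 0.

0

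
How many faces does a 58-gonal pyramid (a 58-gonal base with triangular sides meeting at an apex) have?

59

A pyramid on an n-gon base has one n-gon and n triangles: V = 58 + 1 = 59, E = 2·58 = 116, F = 58 + 1 = 59.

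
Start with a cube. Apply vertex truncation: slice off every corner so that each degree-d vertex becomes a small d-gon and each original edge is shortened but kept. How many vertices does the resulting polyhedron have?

24

The base solid has V = 8, E = 12, F = 6.
Truncation replaces each original edge-end by a new vertex, so V′ = 2E = 24.
Each original edge survives, and each old vertex of degree d contributes d new edges; summing degrees gives Σd = 2E, so E′ = E + 2E = 3E = 36.
Each original face survives and each original vertex becomes one new face: F′ = F + V = 14.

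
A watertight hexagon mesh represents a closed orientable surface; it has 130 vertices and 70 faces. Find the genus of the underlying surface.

Every face is a hexagon, so 2E = 6·70 = 420, giving E = 210.
χ = V − E + F = 130 − 210 + 70 = -10.
For a closed orientable surface χ = 2 − 2g, so g = (2 − (-10))/2 = 6.

6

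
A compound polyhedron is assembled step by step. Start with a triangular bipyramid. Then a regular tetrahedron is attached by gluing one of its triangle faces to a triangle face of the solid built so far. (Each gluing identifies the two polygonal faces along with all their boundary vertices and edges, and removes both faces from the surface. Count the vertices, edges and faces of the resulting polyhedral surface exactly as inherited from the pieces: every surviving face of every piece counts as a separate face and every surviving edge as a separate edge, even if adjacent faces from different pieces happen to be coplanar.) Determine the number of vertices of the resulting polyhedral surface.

6

A triangular bipyramid: V=5, E=9, F=6.
Attach a regular tetrahedron (V=4, E=6, F=4) along a 3-gon: merge 3 vertices and 3 edges, delete both glued faces → V=6, E=12, F=8.
Check: V − E + F = 6 − 12 + 8 = 2.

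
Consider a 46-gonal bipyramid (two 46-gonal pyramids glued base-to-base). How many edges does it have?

A bipyramid over an n-gon has 2n triangular faces and n + 2 vertices: V = 46 + 2 = 48, E = 3·46 = 138, F = 2·46 = 92.

138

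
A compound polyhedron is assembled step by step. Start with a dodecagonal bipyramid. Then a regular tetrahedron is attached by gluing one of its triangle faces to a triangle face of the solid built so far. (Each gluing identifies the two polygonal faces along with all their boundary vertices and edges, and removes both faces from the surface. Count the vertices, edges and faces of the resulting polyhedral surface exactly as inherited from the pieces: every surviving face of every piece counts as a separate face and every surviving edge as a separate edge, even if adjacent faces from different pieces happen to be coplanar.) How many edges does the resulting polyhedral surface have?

39

A dodecagonal bipyramid: V=14, E=36, F=24.
Attach a regular tetrahedron (V=4, E=6, F=4) along a 3-gon: merge 3 vertices and 3 edges, delete both glued faces → V=15, E=39, F=26.
Check: V − E + F = 15 − 39 + 26 = 2.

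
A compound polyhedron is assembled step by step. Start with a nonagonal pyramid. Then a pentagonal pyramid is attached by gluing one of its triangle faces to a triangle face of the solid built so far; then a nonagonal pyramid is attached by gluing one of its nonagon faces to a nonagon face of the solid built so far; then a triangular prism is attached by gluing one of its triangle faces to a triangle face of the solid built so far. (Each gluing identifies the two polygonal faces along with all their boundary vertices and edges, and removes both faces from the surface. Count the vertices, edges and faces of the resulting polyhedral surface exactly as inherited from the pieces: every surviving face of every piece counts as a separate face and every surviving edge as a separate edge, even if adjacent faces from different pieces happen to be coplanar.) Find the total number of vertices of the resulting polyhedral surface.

A nonagonal pyramid: V=10, E=18, F=10.
Attach a pentagonal pyramid (V=6, E=10, F=6) along a 3-gon: merge 3 vertices and 3 edges, delete both glued faces → V=13, E=25, F=14.
Attach a nonagonal pyramid (V=10, E=18, F=10) along a 9-gon: merge 9 vertices and 9 edges, delete both glued faces → V=14, E=34, F=22.
Attach a triangular prism (V=6, E=9, F=5) along a 3-gon: merge 3 vertices and 3 edges, delete both glued faces → V=17, E=40, F=25.
Check: V − E + F = 17 − 40 + 25 = 2.

17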